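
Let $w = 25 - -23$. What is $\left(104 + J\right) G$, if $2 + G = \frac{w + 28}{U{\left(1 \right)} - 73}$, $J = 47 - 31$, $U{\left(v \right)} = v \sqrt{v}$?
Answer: $- \frac{1100}{3} \approx -366.67$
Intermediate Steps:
$U{\left(v \right)} = v^{\frac{3}{2}}$
$J = 16$ ($J = 47 - 31 = 16$)
$w = 48$ ($w = 25 + 23 = 48$)
$G = - \frac{55}{18}$ ($G = -2 + \frac{48 + 28}{1^{\frac{3}{2}} - 73} = -2 + \frac{76}{1 - 73} = -2 + \frac{76}{-72} = -2 + 76 \left(- \frac{1}{72}\right) = -2 - \frac{19}{18} = - \frac{55}{18} \approx -3.0556$)
$\left(104 + J\right) G = \left(104 + 16\right) \left(- \frac{55}{18}\right) = 120 \left(- \frac{55}{18}\right) = - \frac{1100}{3}$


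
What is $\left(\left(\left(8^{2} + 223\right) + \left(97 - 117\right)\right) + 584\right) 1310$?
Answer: $1114810$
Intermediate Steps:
$\left(\left(\left(8^{2} + 223\right) + \left(97 - 117\right)\right) + 584\right) 1310 = \left(\left(\left(64 + 223\right) - 20\right) + 584\right) 1310 = \left(\left(287 - 20\right) + 584\right) 1310 = \left(267 + 584\right) 1310 = 851 \cdot 1310 = 1114810$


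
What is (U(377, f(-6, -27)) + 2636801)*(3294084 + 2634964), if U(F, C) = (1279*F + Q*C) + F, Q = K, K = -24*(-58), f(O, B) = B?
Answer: 18272003758296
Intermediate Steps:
K = 1392
Q = 1392
U(F, C) = 1280*F + 1392*C (U(F, C) = (1279*F + 1392*C) + F = 1280*F + 1392*C)
(U(377, f(-6, -27)) + 2636801)*(3294084 + 2634964) = ((1280*377 + 1392*(-27)) + 2636801)*(3294084 + 2634964) = ((482560 - 37584) + 2636801)*5929048 = (444976 + 2636801)*5929048 = 3081777*5929048 = 18272003758296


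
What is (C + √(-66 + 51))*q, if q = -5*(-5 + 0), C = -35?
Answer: -875 + 25*I*√15 ≈ -875.0 + 96.825*I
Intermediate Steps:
q = 25 (q = -5*(-5) = 25)
(C + √(-66 + 51))*q = (-35 + √(-66 + 51))*25 = (-35 + √(-15))*25 = (-35 + I*√15)*25 = -875 + 25*I*√15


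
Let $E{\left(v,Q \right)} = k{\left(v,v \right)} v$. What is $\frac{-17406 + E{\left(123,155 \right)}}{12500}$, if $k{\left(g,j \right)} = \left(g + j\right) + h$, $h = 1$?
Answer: $\frac{519}{500} \approx 1.038$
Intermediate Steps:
$k{\left(g,j \right)} = 1 + g + j$ ($k{\left(g,j \right)} = \left(g + j\right) + 1 = 1 + g + j$)
$E{\left(v,Q \right)} = v \left(1 + 2 v\right)$ ($E{\left(v,Q \right)} = \left(1 + v + v\right) v = \left(1 + 2 v\right) v = v \left(1 + 2 v\right)$)
$\frac{-17406 + E{\left(123,155 \right)}}{12500} = \frac{-17406 + 123 \left(1 + 2 \cdot 123\right)}{12500} = \left(-17406 + 123 \left(1 + 246\right)\right) \frac{1}{12500} = \left(-17406 + 123 \cdot 247\right) \frac{1}{12500} = \left(-17406 + 30381\right) \frac{1}{12500} = 12975 \cdot \frac{1}{12500} = \frac{519}{500}$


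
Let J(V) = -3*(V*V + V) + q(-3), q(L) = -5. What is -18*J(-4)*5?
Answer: 3690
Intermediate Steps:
J(V) = -5 - 3*V - 3*V² (J(V) = -3*(V*V + V) - 5 = -3*(V² + V) - 5 = -3*(V + V²) - 5 = (-3*V - 3*V²) - 5 = -5 - 3*V - 3*V²)
-18*J(-4)*5 = -18*(-5 - 3*(-4) - 3*(-4)²)*5 = -18*(-5 + 12 - 3*16)*5 = -18*(-5 + 12 - 48)*5 = -18*(-41)*5 = 738*5 = 3690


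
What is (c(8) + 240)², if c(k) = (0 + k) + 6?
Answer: 64516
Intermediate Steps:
c(k) = 6 + k (c(k) = k + 6 = 6 + k)
(c(8) + 240)² = ((6 + 8) + 240)² = (14 + 240)² = 254² = 64516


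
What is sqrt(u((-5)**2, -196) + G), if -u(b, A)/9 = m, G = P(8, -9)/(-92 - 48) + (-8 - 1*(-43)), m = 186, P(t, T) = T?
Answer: I*sqrt(8030785)/70 ≈ 40.484*I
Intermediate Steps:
G = 4909/140 (G = -9/(-92 - 48) + (-8 - 1*(-43)) = -9/(-140) + (-8 + 43) = -9*(-1/140) + 35 = 9/140 + 35 = 4909/140 ≈ 35.064)
u(b, A) = -1674 (u(b, A) = -9*186 = -1674)
sqrt(u((-5)**2, -196) + G) = sqrt(-1674 + 4909/140) = sqrt(-229451/140) = I*sqrt(8030785)/70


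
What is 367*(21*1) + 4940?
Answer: 12647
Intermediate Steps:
367*(21*1) + 4940 = 367*21 + 4940 = 7707 + 4940 = 12647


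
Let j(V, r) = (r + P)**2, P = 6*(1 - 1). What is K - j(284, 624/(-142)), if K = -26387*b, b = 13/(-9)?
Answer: 1728343175/45369 ≈ 38095.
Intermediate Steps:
P = 0 (P = 6*0 = 0)
b = -13/9 (b = 13*(-1/9) = -13/9 ≈ -1.4444)
K = 343031/9 (K = -26387*(-13/9) = 343031/9 ≈ 38115.)
j(V, r) = r**2 (j(V, r) = (r + 0)**2 = r**2)
K - j(284, 624/(-142)) = 343031/9 - (624/(-142))**2 = 343031/9 - (624*(-1/142))**2 = 343031/9 - (-312/71)**2 = 343031/9 - 1*97344/5041 = 343031/9 - 97344/5041 = 1728343175/45369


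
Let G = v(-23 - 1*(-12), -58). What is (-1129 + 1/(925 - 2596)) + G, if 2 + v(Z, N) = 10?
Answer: -1873192/1671 ≈ -1121.0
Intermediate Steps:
v(Z, N) = 8 (v(Z, N) = -2 + 10 = 8)
G = 8
(-1129 + 1/(925 - 2596)) + G = (-1129 + 1/(925 - 2596)) + 8 = (-1129 + 1/(-1671)) + 8 = (-1129 - 1/1671) + 8 = -1886560/1671 + 8 = -1873192/1671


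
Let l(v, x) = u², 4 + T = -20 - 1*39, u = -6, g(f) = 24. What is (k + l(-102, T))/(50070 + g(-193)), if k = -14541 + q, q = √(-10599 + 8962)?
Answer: -4835/16698 + I*√1637/50094 ≈ -0.28956 + 0.00080768*I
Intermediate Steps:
T = -63 (T = -4 + (-20 - 1*39) = -4 + (-20 - 39) = -4 - 59 = -63)
q = I*√1637 (q = √(-1637) = I*√1637 ≈ 40.46*I)
k = -14541 + I*√1637 ≈ -14541.0 + 40.46*I
l(v, x) = 36 (l(v, x) = (-6)² = 36)
(k + l(-102, T))/(50070 + g(-193)) = ((-14541 + I*√1637) + 36)/(50070 + 24) = (-14505 + I*√1637)/50094 = (-14505 + I*√1637)*(1/50094) = -4835/16698 + I*√1637/50094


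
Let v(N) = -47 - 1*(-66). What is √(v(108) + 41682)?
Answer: √41701 ≈ 204.21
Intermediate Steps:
v(N) = 19 (v(N) = -47 + 66 = 19)
√(v(108) + 41682) = √(19 + 41682) = √41701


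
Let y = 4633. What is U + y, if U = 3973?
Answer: 8606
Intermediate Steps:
U + y = 3973 + 4633 = 8606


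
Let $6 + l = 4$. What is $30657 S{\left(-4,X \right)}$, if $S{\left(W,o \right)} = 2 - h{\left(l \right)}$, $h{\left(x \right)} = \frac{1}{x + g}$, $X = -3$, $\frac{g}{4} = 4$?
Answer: $\frac{827739}{14} \approx 59124.0$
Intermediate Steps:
$g = 16$ ($g = 4 \cdot 4 = 16$)
$l = -2$ ($l = -6 + 4 = -2$)
$h{\left(x \right)} = \frac{1}{16 + x}$ ($h{\left(x \right)} = \frac{1}{x + 16} = \frac{1}{16 + x}$)
$S{\left(W,o \right)} = \frac{27}{14}$ ($S{\left(W,o \right)} = 2 - \frac{1}{16 - 2} = 2 - \frac{1}{14} = \frac{27}{14}$)
$30657 S{\left(-4,X \right)} = 30657 \cdot \frac{27}{14} = \frac{827739}{14}$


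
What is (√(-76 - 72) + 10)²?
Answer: -48 + 40*I*√37 ≈ -48.0 + 243.31*I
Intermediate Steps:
(√(-76 - 72) + 10)² = (√(-148) + 10)² = (2*I*√37 + 10)² = (10 + 2*I*√37)²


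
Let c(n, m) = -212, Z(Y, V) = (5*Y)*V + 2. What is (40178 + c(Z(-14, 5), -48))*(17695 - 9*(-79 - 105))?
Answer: 773382066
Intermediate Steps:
Z(Y, V) = 2 + 5*V*Y (Z(Y, V) = 5*V*Y + 2 = 2 + 5*V*Y)
(40178 + c(Z(-14, 5), -48))*(17695 - 9*(-79 - 105)) = (40178 - 212)*(17695 - 9*(-79 - 105)) = 39966*(17695 - 9*(-184)) = 39966*(17695 + 1656) = 39966*19351 = 773382066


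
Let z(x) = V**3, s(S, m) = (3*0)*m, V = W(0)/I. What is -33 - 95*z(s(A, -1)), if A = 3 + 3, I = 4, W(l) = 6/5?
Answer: -7113/200 ≈ -35.565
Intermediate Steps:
W(l) = 6/5 (W(l) = 6*(1/5) = 6/5)
A = 6
V = 3/10 (V = (6/5)/4 = (6/5)*(1/4) = 3/10 ≈ 0.30000)
s(S, m) = 0 (s(S, m) = 0*m = 0)
z(x) = 27/1000 (z(x) = (3/10)**3 = 27/1000)
-33 - 95*z(s(A, -1)) = -33 - 95*27/1000 = -33 - 513/200 = -7113/200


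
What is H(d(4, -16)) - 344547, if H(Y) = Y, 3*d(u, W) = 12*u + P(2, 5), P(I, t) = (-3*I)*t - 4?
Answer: -1033627/3 ≈ -3.4454e+5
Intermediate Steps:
P(I, t) = -4 - 3*I*t (P(I, t) = -3*I*t - 4 = -4 - 3*I*t)
d(u, W) = -34/3 + 4*u (d(u, W) = (12*u + (-4 - 3*2*5))/3 = (12*u + (-4 - 30))/3 = (12*u - 34)/3 = (-34 + 12*u)/3 = -34/3 + 4*u)
H(d(4, -16)) - 344547 = (-34/3 + 4*4) - 344547 = (-34/3 + 16) - 344547 = 14/3 - 344547 = -1033627/3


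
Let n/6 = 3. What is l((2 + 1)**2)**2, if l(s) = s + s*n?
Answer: 29241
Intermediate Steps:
n = 18 (n = 6*3 = 18)
l(s) = 19*s (l(s) = s + s*18 = s + 18*s = 19*s)
l((2 + 1)**2)**2 = (19*(2 + 1)**2)**2 = (19*3**2)**2 = (19*9)**2 = 171**2 = 29241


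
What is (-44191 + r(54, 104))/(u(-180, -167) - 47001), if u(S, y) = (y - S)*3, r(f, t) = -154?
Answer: 44345/46962 ≈ 0.94427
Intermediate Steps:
u(S, y) = -3*S + 3*y
(-44191 + r(54, 104))/(u(-180, -167) - 47001) = (-44191 - 154)/((-3*(-180) + 3*(-167)) - 47001) = -44345/((540 - 501) - 47001) = -44345/(39 - 47001) = -44345/(-46962) = -44345*(-1/46962) = 44345/46962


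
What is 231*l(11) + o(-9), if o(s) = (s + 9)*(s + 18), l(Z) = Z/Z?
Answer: 231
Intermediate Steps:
l(Z) = 1
o(s) = (9 + s)*(18 + s)
231*l(11) + o(-9) = 231*1 + (162 + (-9)² + 27*(-9)) = 231 + (162 + 81 - 243) = 231 + 0 = 231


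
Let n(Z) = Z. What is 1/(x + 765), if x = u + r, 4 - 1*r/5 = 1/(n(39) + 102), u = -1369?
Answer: -141/82349 ≈ -0.0017122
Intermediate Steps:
r = 2815/141 (r = 20 - 5/(39 + 102) = 20 - 5/141 = 2815/141 ≈ 19.965)
x = -190214/141 (x = -1369 + 2815/141 = -190214/141 ≈ -1349.0)
1/(x + 765) = 1/(-190214/141 + 765) = 1/(-82349/141) = -141/82349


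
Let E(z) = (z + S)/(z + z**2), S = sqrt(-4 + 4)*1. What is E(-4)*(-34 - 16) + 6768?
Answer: 20354/3 ≈ 6784.7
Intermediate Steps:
S = 0 (S = sqrt(0)*1 = 0*1 = 0)
E(z) = z/(z + z**2) (E(z) = (z + 0)/(z + z**2) = z/(z + z**2))
E(-4)*(-34 - 16) + 6768 = (-34 - 16)/(1 - 4) + 6768 = -50/(-3) + 6768 = -1/3*(-50) + 6768 = 50/3 + 6768 = 20354/3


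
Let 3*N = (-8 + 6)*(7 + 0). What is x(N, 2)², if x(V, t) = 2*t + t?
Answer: 36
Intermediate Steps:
N = -14/3 (N = ((-8 + 6)*(7 + 0))/3 = (-2*7)/3 = (⅓)*(-14) = -14/3 ≈ -4.6667)
x(V, t) = 3*t
x(N, 2)² = (3*2)² = 6² = 36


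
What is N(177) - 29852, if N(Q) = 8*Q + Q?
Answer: -28259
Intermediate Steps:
N(Q) = 9*Q
N(177) - 29852 = 9*177 - 29852 = 1593 - 29852 = -28259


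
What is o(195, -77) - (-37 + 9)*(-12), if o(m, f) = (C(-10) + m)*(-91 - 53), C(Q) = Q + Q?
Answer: -25536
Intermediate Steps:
C(Q) = 2*Q
o(m, f) = 2880 - 144*m (o(m, f) = (2*(-10) + m)*(-91 - 53) = (-20 + m)*(-144) = 2880 - 144*m)
o(195, -77) - (-37 + 9)*(-12) = (2880 - 144*195) - (-37 + 9)*(-12) = (2880 - 28080) - (-28)*(-12) = -25200 - 1*336 = -25200 - 336 = -25536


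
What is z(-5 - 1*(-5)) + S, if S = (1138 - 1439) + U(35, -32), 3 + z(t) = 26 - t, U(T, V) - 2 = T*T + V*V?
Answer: 1973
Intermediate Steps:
U(T, V) = 2 + T**2 + V**2 (U(T, V) = 2 + (T*T + V*V) = 2 + (T**2 + V**2) = 2 + T**2 + V**2)
z(t) = 23 - t (z(t) = -3 + (26 - t) = 23 - t)
S = 1950 (S = (1138 - 1439) + (2 + 35**2 + (-32)**2) = -301 + (2 + 1225 + 1024) = -301 + 2251 = 1950)
z(-5 - 1*(-5)) + S = (23 - (-5 - 1*(-5))) + 1950 = (23 - (-5 + 5)) + 1950 = (23 - 1*0) + 1950 = (23 + 0) + 1950 = 23 + 1950 = 1973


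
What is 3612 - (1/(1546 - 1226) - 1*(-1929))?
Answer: 538559/320 ≈ 1683.0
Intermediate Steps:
3612 - (1/(1546 - 1226) - 1*(-1929)) = 3612 - (1/320 + 1929) = 3612 - 1*617281/320 = 3612 - 617281/320 = 538559/320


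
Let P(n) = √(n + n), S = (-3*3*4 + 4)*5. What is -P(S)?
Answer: -8*I*√5 ≈ -17.889*I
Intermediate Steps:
S = -160 (S = (-9*4 + 4)*5 = (-36 + 4)*5 = -32*5 = -160)
P(n) = √2*√n (P(n) = √(2*n) = √2*√n)
-P(S) = -√2*√(-160) = -√2*4*I*√10 = -8*I*√5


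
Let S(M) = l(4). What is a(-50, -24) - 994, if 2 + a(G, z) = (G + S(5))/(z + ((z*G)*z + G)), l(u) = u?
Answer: -14379229/14437 ≈ -996.00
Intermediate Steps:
S(M) = 4
a(G, z) = -2 + (4 + G)/(G + z + G*z**2) (a(G, z) = -2 + (G + 4)/(z + ((z*G)*z + G)) = -2 + (4 + G)/(z + ((G*z)*z + G)) = -2 + (4 + G)/(z + (G*z**2 + G)) = -2 + (4 + G)/(z + (G + G*z**2)) = -2 + (4 + G)/(G + z + G*z**2))
a(-50, -24) - 994 = (4 - 1*(-50) - 2*(-24) - 2*(-50)*(-24)**2)/(-50 - 24 - 50*(-24)**2) - 994 = (4 + 50 + 48 - 2*(-50)*576)/(-50 - 24 - 50*576) - 994 = (4 + 50 + 48 + 57600)/(-50 - 24 - 28800) - 994 = 57702/(-28874) - 994 = -1/28874*57702 - 994 = -28851/14437 - 994 = -14379229/14437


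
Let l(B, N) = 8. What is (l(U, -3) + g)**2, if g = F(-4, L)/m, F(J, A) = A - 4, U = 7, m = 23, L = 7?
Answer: 34969/529 ≈ 66.104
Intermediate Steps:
F(J, A) = -4 + A
g = 3/23 (g = (-4 + 7)/23 = 3*(1/23) = 3/23 ≈ 0.13043)
(l(U, -3) + g)**2 = (8 + 3/23)**2 = (187/23)**2 = 34969/529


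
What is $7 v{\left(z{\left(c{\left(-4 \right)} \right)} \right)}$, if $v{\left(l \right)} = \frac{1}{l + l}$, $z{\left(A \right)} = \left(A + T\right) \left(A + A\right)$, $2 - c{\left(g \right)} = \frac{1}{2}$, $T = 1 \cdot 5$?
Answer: $\frac{7}{39} \approx 0.17949$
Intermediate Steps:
$T = 5$
$c{\left(g \right)} = \frac{3}{2}$ ($c{\left(g \right)} = 2 - \frac{1}{2} = \frac{3}{2}$)
$z{\left(A \right)} = 2 A \left(5 + A\right)$ ($z{\left(A \right)} = \left(A + 5\right) \left(A + A\right) = \left(5 + A\right) 2 A = 2 A \left(5 + A\right)$)
$v{\left(l \right)} = \frac{1}{2 l}$
$7 v{\left(z{\left(c{\left(-4 \right)} \right)} \right)} = 7 \frac{1}{2 \cdot 2 \cdot \frac{3}{2} \left(5 + \frac{3}{2}\right)} = 7 \frac{1}{2 \cdot 2 \cdot \frac{3}{2} \cdot \frac{13}{2}} = 7 \frac{1}{2 \cdot \frac{39}{2}} = 7 \cdot \frac{1}{2} \cdot \frac{2}{39} = 7 \cdot \frac{1}{39} = \frac{7}{39}$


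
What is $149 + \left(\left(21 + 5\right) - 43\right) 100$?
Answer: $-1551$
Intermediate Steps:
$149 + \left(\left(21 + 5\right) - 43\right) 100 = 149 + \left(26 - 43\right) 100 = 149 - 1700 = -1551$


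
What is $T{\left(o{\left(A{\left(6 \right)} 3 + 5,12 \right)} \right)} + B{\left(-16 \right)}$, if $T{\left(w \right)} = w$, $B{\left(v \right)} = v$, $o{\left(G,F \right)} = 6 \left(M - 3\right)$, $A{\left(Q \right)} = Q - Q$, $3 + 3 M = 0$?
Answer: $-40$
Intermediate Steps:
$M = -1$ ($M = -1 + \frac{1}{3} \cdot 0 = -1 + 0 = -1$)
$A{\left(Q \right)} = 0$
$o{\left(G,F \right)} = -24$ ($o{\left(G,F \right)} = 6 \left(-1 - 3\right) = 6 \left(-4\right) = -24$)
$T{\left(o{\left(A{\left(6 \right)} 3 + 5,12 \right)} \right)} + B{\left(-16 \right)} = -24 - 16 = -40$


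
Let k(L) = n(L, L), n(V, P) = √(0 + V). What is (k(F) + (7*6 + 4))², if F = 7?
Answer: (46 + √7)² ≈ 2366.4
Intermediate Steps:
n(V, P) = √V
k(L) = √L
(k(F) + (7*6 + 4))² = (√7 + (7*6 + 4))² = (√7 + (42 + 4))² = (√7 + 46)² = (46 + √7)²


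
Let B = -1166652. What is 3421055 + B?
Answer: 2254403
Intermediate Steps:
3421055 + B = 3421055 - 1166652 = 2254403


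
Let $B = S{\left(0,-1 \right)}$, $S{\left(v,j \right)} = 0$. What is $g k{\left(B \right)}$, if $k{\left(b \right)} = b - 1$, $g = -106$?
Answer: $106$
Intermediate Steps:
$B = 0$
$k{\left(b \right)} = -1 + b$
$g k{\left(B \right)} = - 106 \left(-1 + 0\right) = \left(-106\right) \left(-1\right) = 106$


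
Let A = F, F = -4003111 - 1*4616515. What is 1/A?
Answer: -1/8619626 ≈ -1.1601e-7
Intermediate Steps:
F = -8619626 (F = -4003111 - 4616515 = -8619626)
A = -8619626
1/A = 1/(-8619626) = -1/8619626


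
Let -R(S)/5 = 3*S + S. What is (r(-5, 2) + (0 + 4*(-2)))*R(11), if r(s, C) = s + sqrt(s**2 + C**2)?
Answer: 2860 - 220*sqrt(29) ≈ 1675.3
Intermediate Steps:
R(S) = -20*S (R(S) = -5*(3*S + S) = -20*S)
r(s, C) = s + sqrt(C**2 + s**2)
(r(-5, 2) + (0 + 4*(-2)))*R(11) = ((-5 + sqrt(2**2 + (-5)**2)) + (0 + 4*(-2)))*(-20*11) = ((-5 + sqrt(4 + 25)) + (0 - 8))*(-220) = ((-5 + sqrt(29)) - 8)*(-220) = (-13 + sqrt(29))*(-220) = 2860 - 220*sqrt(29)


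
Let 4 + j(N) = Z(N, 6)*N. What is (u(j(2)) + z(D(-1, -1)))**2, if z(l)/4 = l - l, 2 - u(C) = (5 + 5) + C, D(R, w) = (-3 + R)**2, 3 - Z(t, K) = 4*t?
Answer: 36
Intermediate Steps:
Z(t, K) = 3 - 4*t
j(N) = -4 + N*(3 - 4*N) (j(N) = -4 + (3 - 4*N)*N = -4 + N*(3 - 4*N))
u(C) = -8 - C (u(C) = 2 - ((5 + 5) + C) = 2 - (10 + C) = 2 + (-10 - C) = -8 - C)
z(l) = 0 (z(l) = 4*(l - l) = 4*0 = 0)
(u(j(2)) + z(D(-1, -1)))**2 = ((-8 - (-4 - 1*2*(-3 + 4*2))) + 0)**2 = ((-8 - (-4 - 1*2*(-3 + 8))) + 0)**2 = ((-8 - (-4 - 1*2*5)) + 0)**2 = ((-8 - (-4 - 10)) + 0)**2 = ((-8 - 1*(-14)) + 0)**2 = ((-8 + 14) + 0)**2 = (6 + 0)**2 = 6**2 = 36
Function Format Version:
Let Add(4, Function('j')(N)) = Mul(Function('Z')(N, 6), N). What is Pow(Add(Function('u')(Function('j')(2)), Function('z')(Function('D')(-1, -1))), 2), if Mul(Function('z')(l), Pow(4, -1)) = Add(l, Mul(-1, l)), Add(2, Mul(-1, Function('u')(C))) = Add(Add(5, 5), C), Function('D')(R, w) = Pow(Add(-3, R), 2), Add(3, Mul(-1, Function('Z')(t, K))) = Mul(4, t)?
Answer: 36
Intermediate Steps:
Function('Z')(t, K) = Add(3, Mul(-4, t)) (Function('Z')(t, K) = Add(3, Mul(-1, Mul(4, t))) = Add(3, Mul(-4, t)))
Function('j')(N) = Add(-4, Mul(N, Add(3, Mul(-4, N)))) (Function('j')(N) = Add(-4, Mul(Add(3, Mul(-4, N)), N)) = Add(-4, Mul(N, Add(3, Mul(-4, N)))))
Function('u')(C) = Add(-8, Mul(-1, C)) (Function('u')(C) = Add(2, Mul(-1, Add(Add(5, 5), C))) = Add(2, Mul(-1, Add(10, C))) = Add(2, Add(-10, Mul(-1, C))) = Add(-8, Mul(-1, C)))
Function('z')(l) = 0 (Function('z')(l) = Mul(4, Add(l, Mul(-1, l))) = Mul(4, 0) = 0)
Pow(Add(Function('u')(Function('j')(2)), Function('z')(Function('D')(-1, -1))), 2) = Pow(Add(Add(-8, Mul(-1, Add(-4, Mul(-1, 2, Add(-3, Mul(4, 2)))))), 0), 2) = Pow(Add(Add(-8, Mul(-1, Add(-4, Mul(-1, 2, Add(-3, 8))))), 0), 2) = Pow(Add(Add(-8, Mul(-1, Add(-4, Mul(-1, 2, 5)))), 0), 2) = Pow(Add(Add(-8, Mul(-1, Add(-4, -10))), 0), 2) = Pow(Add(Add(-8, Mul(-1, -14)), 0), 2) = Pow(Add(Add(-8, 14), 0), 2) = Pow(Add(6, 0), 2) = Pow(6, 2) = 36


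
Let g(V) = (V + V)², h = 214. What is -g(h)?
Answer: -183184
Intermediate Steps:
g(V) = 4*V² (g(V) = (2*V)² = 4*V²)
-g(h) = -4*214² = -4*45796 = -1*183184 = -183184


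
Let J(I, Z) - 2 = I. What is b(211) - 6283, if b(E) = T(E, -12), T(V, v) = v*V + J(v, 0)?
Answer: -8825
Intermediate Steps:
J(I, Z) = 2 + I
T(V, v) = 2 + v + V*v (T(V, v) = v*V + (2 + v) = V*v + (2 + v) = 2 + v + V*v)
b(E) = -10 - 12*E (b(E) = 2 - 12 + E*(-12) = 2 - 12 - 12*E = -10 - 12*E)
b(211) - 6283 = (-10 - 12*211) - 6283 = (-10 - 2532) - 6283 = -2542 - 6283 = -8825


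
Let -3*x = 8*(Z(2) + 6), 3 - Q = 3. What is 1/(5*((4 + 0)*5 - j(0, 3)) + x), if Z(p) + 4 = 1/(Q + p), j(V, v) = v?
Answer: 3/235 ≈ 0.012766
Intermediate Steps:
Q = 0 (Q = 3 - 1*3 = 3 - 3 = 0)
Z(p) = -4 + 1/p (Z(p) = -4 + 1/(0 + p) = -4 + 1/p)
x = -20/3 (x = -8*((-4 + 1/2) + 6)/3 = -8*((-4 + ½) + 6)/3 = -8*(-7/2 + 6)/3 = -8*5/(3*2) = -⅓*20 = -20/3 ≈ -6.6667)
1/(5*((4 + 0)*5 - j(0, 3)) + x) = 1/(5*((4 + 0)*5 - 1*3) - 20/3) = 1/(5*(4*5 - 3) - 20/3) = 1/(5*(20 - 3) - 20/3) = 1/(5*17 - 20/3) = 1/(85 - 20/3) = 1/(235/3) = 3/235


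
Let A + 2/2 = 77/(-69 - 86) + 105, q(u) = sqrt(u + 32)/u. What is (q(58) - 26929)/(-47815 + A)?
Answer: 4173995/7395282 - 155*sqrt(10)/142975452 ≈ 0.56441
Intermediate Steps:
q(u) = sqrt(32 + u)/u
A = 16043/155 (A = -1 + (77/(-69 - 86) + 105) = -1 + (77/(-155) + 105) = -1 + (-1/155*77 + 105) = -1 + (-77/155 + 105) = -1 + 16198/155 = 16043/155 ≈ 103.50)
(q(58) - 26929)/(-47815 + A) = (sqrt(32 + 58)/58 - 26929)/(-47815 + 16043/155) = (sqrt(90)/58 - 26929)/(-7395282/155) = ((3*sqrt(10))/58 - 26929)*(-155/7395282) = (3*sqrt(10)/58 - 26929)*(-155/7395282) = (-26929 + 3*sqrt(10)/58)*(-155/7395282) = 4173995/7395282 - 155*sqrt(10)/142975452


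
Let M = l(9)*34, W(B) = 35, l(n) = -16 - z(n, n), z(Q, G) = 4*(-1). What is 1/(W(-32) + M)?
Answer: -1/373 ≈ -0.0026810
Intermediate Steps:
z(Q, G) = -4
l(n) = -12 (l(n) = -16 - 1*(-4) = -16 + 4 = -12)
M = -408 (M = -12*34 = -408)
1/(W(-32) + M) = 1/(35 - 408) = 1/(-373) = -1/373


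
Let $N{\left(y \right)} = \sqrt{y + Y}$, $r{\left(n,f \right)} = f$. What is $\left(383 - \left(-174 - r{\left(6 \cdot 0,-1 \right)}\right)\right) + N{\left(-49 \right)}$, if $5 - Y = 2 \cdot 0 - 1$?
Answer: $556 + i \sqrt{43} \approx 556.0 + 6.5574 i$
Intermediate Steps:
$Y = 6$ ($Y = 5 - \left(2 \cdot 0 - 1\right) = 5 - \left(0 - 1\right) = 5 - -1 = 5 + 1 = 6$)
$N{\left(y \right)} = \sqrt{6 + y}$ ($N{\left(y \right)} = \sqrt{y + 6} = \sqrt{6 + y}$)
$\left(383 - \left(-174 - r{\left(6 \cdot 0,-1 \right)}\right)\right) + N{\left(-49 \right)} = \left(383 + \left(\left(-1 + 354\right) - 180\right)\right) + \sqrt{6 - 49} = \left(383 + \left(353 - 180\right)\right) + \sqrt{-43} = \left(383 + 173\right) + i \sqrt{43} = 556 + i \sqrt{43}$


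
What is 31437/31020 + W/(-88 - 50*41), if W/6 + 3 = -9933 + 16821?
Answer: -202370649/11053460 ≈ -18.308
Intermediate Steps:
W = 41310 (W = -18 + 6*(-9933 + 16821) = -18 + 6*6888 = -18 + 41328 = 41310)
31437/31020 + W/(-88 - 50*41) = 31437/31020 + 41310/(-88 - 50*41) = 31437*(1/31020) + 41310/(-88 - 2050) = 10479/10340 + 41310/(-2138) = 10479/10340 + 41310*(-1/2138) = 10479/10340 - 20655/1069 = -202370649/11053460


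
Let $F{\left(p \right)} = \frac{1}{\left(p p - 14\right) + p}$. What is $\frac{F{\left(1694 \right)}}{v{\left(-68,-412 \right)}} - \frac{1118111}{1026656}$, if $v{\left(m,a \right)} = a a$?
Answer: $- \frac{17029832046589059}{15636890478365632} \approx -1.0891$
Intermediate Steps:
$v{\left(m,a \right)} = a^{2}$
$F{\left(p \right)} = \frac{1}{-14 + p + p^{2}}$ ($F{\left(p \right)} = \frac{1}{\left(p^{2} - 14\right) + p} = \frac{1}{\left(-14 + p^{2}\right) + p} = \frac{1}{-14 + p + p^{2}}$)
$\frac{F{\left(1694 \right)}}{v{\left(-68,-412 \right)}} - \frac{1118111}{1026656} = \frac{1}{\left(-14 + 1694 + 1694^{2}\right) \left(-412\right)^{2}} - \frac{1118111}{1026656} = \frac{1}{\left(-14 + 1694 + 2869636\right) 169744} - \frac{1118111}{1026656} = \frac{1}{2871316} \cdot \frac{1}{169744} - \frac{1118111}{1026656} = \frac{1}{487388663104} - \frac{1118111}{1026656} = - \frac{17029832046589059}{15636890478365632}$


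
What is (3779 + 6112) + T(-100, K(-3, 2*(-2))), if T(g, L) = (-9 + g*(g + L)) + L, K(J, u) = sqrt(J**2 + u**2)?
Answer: 19387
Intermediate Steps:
T(g, L) = -9 + L + g*(L + g) (T(g, L) = (-9 + g*(L + g)) + L = -9 + L + g*(L + g))
(3779 + 6112) + T(-100, K(-3, 2*(-2))) = (3779 + 6112) + (-9 + sqrt((-3)**2 + (2*(-2))**2) + (-100)**2 + sqrt((-3)**2 + (2*(-2))**2)*(-100)) = 9891 + (-9 + sqrt(9 + (-4)**2) + 10000 + sqrt(9 + (-4)**2)*(-100)) = 9891 + (-9 + sqrt(9 + 16) + 10000 + sqrt(9 + 16)*(-100)) = 9891 + (-9 + sqrt(25) + 10000 + sqrt(25)*(-100)) = 9891 + (-9 + 5 + 10000 + 5*(-100)) = 9891 + (-9 + 5 + 10000 - 500) = 9891 + 9496 = 19387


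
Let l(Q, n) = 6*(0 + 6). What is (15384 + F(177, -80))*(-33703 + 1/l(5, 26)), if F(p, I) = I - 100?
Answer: -1537259969/3 ≈ -5.1242e+8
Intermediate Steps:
F(p, I) = -100 + I
l(Q, n) = 36 (l(Q, n) = 6*6 = 36)
(15384 + F(177, -80))*(-33703 + 1/l(5, 26)) = (15384 + (-100 - 80))*(-33703 + 1/36) = (15384 - 180)*(-33703 + 1/36) = 15204*(-1213307/36) = -1537259969/3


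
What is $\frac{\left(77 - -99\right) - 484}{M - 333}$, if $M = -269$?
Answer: $\frac{22}{43} \approx 0.51163$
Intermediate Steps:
$\frac{\left(77 - -99\right) - 484}{M - 333} = \frac{\left(77 - -99\right) - 484}{-269 - 333} = \frac{\left(77 + 99\right) - 484}{-602} = \left(176 - 484\right) \left(- \frac{1}{602}\right) = \left(-308\right) \left(- \frac{1}{602}\right) = \frac{22}{43}$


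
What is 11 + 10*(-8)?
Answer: -69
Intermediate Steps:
11 + 10*(-8) = 11 - 80 = -69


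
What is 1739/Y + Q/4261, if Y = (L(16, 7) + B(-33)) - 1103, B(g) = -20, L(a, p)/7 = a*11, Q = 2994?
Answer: 7736225/464449 ≈ 16.657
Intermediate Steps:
L(a, p) = 77*a (L(a, p) = 7*(a*11) = 7*(11*a) = 77*a)
Y = 109 (Y = (77*16 - 20) - 1103 = (1232 - 20) - 1103 = 1212 - 1103 = 109)
1739/Y + Q/4261 = 1739/109 + 2994/4261 = 7736225/464449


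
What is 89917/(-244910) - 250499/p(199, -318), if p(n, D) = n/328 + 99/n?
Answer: -4004424757582421/17651398430 ≈ -2.2686e+5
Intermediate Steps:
p(n, D) = 99/n + n/328 (p(n, D) = n*(1/328) + 99/n = n/328 + 99/n = 99/n + n/328)
89917/(-244910) - 250499/p(199, -318) = 89917/(-244910) - 250499/(99/199 + (1/328)*199) = 89917*(-1/244910) - 250499/(99*(1/199) + 199/328) = -89917/244910 - 250499/(99/199 + 199/328) = -89917/244910 - 250499/72073/65272 = -89917/244910 - 250499*65272/72073 = -89917/244910 - 16350570728/72073 = -4004424757582421/17651398430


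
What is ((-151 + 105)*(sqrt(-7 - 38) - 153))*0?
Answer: 0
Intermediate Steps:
((-151 + 105)*(sqrt(-7 - 38) - 153))*0 = -46*(sqrt(-45) - 153)*0 = -46*(3*I*sqrt(5) - 153)*0 = -46*(-153 + 3*I*sqrt(5))*0 = (7038 - 138*I*sqrt(5))*0 = 0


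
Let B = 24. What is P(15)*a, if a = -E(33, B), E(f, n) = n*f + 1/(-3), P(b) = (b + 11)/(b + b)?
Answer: -6175/9 ≈ -686.11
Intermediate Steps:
P(b) = (11 + b)/(2*b) (P(b) = (11 + b)/((2*b)) = (11 + b)*(1/(2*b)) = (11 + b)/(2*b))
E(f, n) = -⅓ + f*n (E(f, n) = f*n - ⅓ = -⅓ + f*n)
a = -2375/3 (a = -(-⅓ + 33*24) = -(-⅓ + 792) = -1*2375/3 = -2375/3 ≈ -791.67)
P(15)*a = ((½)*(11 + 15)/15)*(-2375/3) = ((½)*(1/15)*26)*(-2375/3) = (13/15)*(-2375/3) = -6175/9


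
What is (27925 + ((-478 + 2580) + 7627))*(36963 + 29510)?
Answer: 2502974342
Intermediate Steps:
(27925 + ((-478 + 2580) + 7627))*(36963 + 29510) = (27925 + (2102 + 7627))*66473 = (27925 + 9729)*66473 = 37654*66473 = 2502974342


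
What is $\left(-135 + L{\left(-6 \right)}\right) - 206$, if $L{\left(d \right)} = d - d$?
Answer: $-341$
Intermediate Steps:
$L{\left(d \right)} = 0$
$\left(-135 + L{\left(-6 \right)}\right) - 206 = \left(-135 + 0\right) - 206 = -135 - 206 = -341$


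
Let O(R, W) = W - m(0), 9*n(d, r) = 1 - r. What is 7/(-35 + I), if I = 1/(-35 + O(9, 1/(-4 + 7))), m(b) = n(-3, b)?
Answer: -2191/10964 ≈ -0.19984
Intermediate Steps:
n(d, r) = ⅑ - r/9 (n(d, r) = (1 - r)/9 = ⅑ - r/9)
m(b) = ⅑ - b/9
O(R, W) = -⅑ + W (O(R, W) = W - (⅑ - ⅑*0) = W - (⅑ + 0) = W - 1*⅑ = W - ⅑ = -⅑ + W)
I = -9/313 (I = 1/(-35 + (-⅑ + 1/(-4 + 7))) = 1/(-35 + (-⅑ + 1/3)) = 1/(-35 + (-⅑ + ⅓)) = 1/(-35 + 2/9) = 1/(-313/9) = -9/313 ≈ -0.028754)
7/(-35 + I) = 7/(-35 - 9/313) = 7/(-10964/313) = -313/10964*7 = -2191/10964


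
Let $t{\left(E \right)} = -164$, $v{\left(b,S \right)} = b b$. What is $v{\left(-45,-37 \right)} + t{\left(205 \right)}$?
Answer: $1861$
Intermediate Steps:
$v{\left(b,S \right)} = b^{2}$
$v{\left(-45,-37 \right)} + t{\left(205 \right)} = \left(-45\right)^{2} - 164 = 2025 - 164 = 1861$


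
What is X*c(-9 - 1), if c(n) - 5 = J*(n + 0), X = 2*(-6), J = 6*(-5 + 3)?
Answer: -1500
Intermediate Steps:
J = -12 (J = 6*(-2) = -12)
X = -12
c(n) = 5 - 12*n (c(n) = 5 - 12*(n + 0) = 5 - 12*n)
X*c(-9 - 1) = -12*(5 - 12*(-9 - 1)) = -12*(5 - 12*(-10)) = -12*(5 + 120) = -12*125 = -1500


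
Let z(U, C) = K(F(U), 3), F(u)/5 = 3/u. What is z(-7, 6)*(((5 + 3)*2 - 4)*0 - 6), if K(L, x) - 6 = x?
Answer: -54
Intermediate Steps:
F(u) = 15/u (F(u) = 5*(3/u) = 15/u)
K(L, x) = 6 + x
z(U, C) = 9 (z(U, C) = 6 + 3 = 9)
z(-7, 6)*(((5 + 3)*2 - 4)*0 - 6) = 9*(((5 + 3)*2 - 4)*0 - 6) = 9*((8*2 - 4)*0 - 6) = 9*((16 - 4)*0 - 6) = 9*(12*0 - 6) = 9*(0 - 6) = 9*(-6) = -54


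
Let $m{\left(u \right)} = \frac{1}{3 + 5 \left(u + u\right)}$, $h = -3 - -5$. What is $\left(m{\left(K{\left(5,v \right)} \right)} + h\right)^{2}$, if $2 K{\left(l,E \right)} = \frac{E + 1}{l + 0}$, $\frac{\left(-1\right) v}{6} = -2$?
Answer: $\frac{1089}{256} \approx 4.2539$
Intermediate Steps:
$h = 2$ ($h = -3 + 5 = 2$)
$v = 12$ ($v = \left(-6\right) \left(-2\right) = 12$)
$K{\left(l,E \right)} = \frac{1 + E}{2 l}$ ($K{\left(l,E \right)} = \frac{\left(E + 1\right) \frac{1}{l + 0}}{2} = \frac{\left(1 + E\right) \frac{1}{l}}{2} = \frac{\frac{1}{l} \left(1 + E\right)}{2} = \frac{1 + E}{2 l}$)
$m{\left(u \right)} = \frac{1}{3 + 10 u}$ ($m{\left(u \right)} = \frac{1}{3 + 5 \cdot 2 u} = \frac{1}{3 + 10 u}$)
$\left(m{\left(K{\left(5,v \right)} \right)} + h\right)^{2} = \left(\frac{1}{3 + 10 \frac{1 + 12}{2 \cdot 5}} + 2\right)^{2} = \left(\frac{1}{3 + 10 \cdot \frac{1}{2} \cdot \frac{1}{5} \cdot 13} + 2\right)^{2} = \left(\frac{1}{3 + 10 \cdot \frac{13}{10}} + 2\right)^{2} = \left(\frac{1}{3 + 13} + 2\right)^{2} = \left(\frac{1}{16} + 2\right)^{2} = \left(\frac{33}{16}\right)^{2} = \frac{1089}{256}$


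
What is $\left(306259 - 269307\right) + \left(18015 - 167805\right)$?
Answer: $-112838$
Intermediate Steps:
$\left(306259 - 269307\right) + \left(18015 - 167805\right) = 36952 + \left(18015 - 167805\right) = 36952 - 149790 = -112838$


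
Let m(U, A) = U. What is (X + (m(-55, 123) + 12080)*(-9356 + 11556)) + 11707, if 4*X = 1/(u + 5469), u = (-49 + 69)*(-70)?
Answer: 430772123133/16276 ≈ 2.6467e+7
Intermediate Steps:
u = -1400 (u = 20*(-70) = -1400)
X = 1/16276 (X = 1/(4*(-1400 + 5469)) = (¼)/4069 = (¼)*(1/4069) = 1/16276 ≈ 6.1440e-5)
(X + (m(-55, 123) + 12080)*(-9356 + 11556)) + 11707 = (1/16276 + (-55 + 12080)*(-9356 + 11556)) + 11707 = (1/16276 + 12025*2200) + 11707 = (1/16276 + 26455000) + 11707 = 430581580001/16276 + 11707 = 430772123133/16276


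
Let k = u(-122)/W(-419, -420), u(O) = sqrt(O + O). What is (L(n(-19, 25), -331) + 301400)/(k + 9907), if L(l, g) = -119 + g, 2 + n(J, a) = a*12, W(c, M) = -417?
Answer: 103690415861370/3413394085241 + 50198460*I*sqrt(61)/3413394085241 ≈ 30.378 + 0.00011486*I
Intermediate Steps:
u(O) = sqrt(2)*sqrt(O) (u(O) = sqrt(2*O) = sqrt(2)*sqrt(O))
n(J, a) = -2 + 12*a (n(J, a) = -2 + a*12 = -2 + 12*a)
k = -2*I*sqrt(61)/417 (k = (sqrt(2)*sqrt(-122))/(-417) = (sqrt(2)*(I*sqrt(122)))*(-1/417) = (2*I*sqrt(61))*(-1/417) = -2*I*sqrt(61)/417 ≈ -0.037459*I)
(L(n(-19, 25), -331) + 301400)/(k + 9907) = ((-119 - 331) + 301400)/(-2*I*sqrt(61)/417 + 9907) = (-450 + 301400)/(9907 - 2*I*sqrt(61)/417) = 300950/(9907 - 2*I*sqrt(61)/417)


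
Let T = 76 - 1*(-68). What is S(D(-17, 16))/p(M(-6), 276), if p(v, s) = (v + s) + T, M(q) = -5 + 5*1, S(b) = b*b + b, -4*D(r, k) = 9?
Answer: 3/448 ≈ 0.0066964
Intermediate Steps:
D(r, k) = -9/4 (D(r, k) = -¼*9 = -9/4)
S(b) = b + b² (S(b) = b² + b = b + b²)
T = 144 (T = 76 + 68 = 144)
M(q) = 0 (M(q) = -5 + 5 = 0)
p(v, s) = 144 + s + v (p(v, s) = (v + s) + 144 = (s + v) + 144 = 144 + s + v)
S(D(-17, 16))/p(M(-6), 276) = (-9*(1 - 9/4)/4)/(144 + 276 + 0) = -9/4*(-5/4)/420 = (45/16)*(1/420) = 3/448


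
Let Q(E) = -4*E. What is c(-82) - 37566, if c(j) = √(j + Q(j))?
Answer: -37566 + √246 ≈ -37550.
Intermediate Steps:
c(j) = √3*√(-j) (c(j) = √(j - 4*j) = √(-3*j) = √3*√(-j))
c(-82) - 37566 = √3*√(-1*(-82)) - 37566 = √3*√82 - 37566 = √246 - 37566 = -37566 + √246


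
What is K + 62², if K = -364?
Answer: 3480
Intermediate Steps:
K + 62² = -364 + 62² = -364 + 3844 = 3480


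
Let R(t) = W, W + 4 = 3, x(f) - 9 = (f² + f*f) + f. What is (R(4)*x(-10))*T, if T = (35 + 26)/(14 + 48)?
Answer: -12139/62 ≈ -195.79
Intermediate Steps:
x(f) = 9 + f + 2*f² (x(f) = 9 + ((f² + f*f) + f) = 9 + ((f² + f²) + f) = 9 + (2*f² + f) = 9 + (f + 2*f²) = 9 + f + 2*f²)
W = -1 (W = -4 + 3 = -1)
R(t) = -1
T = 61/62 ≈ 0.98387
(R(4)*x(-10))*T = -(9 - 10 + 2*(-10)²)*(61/62) = -(9 - 10 + 2*100)*(61/62) = -(9 - 10 + 200)*(61/62) = -1*199*(61/62) = -199*61/62 = -12139/62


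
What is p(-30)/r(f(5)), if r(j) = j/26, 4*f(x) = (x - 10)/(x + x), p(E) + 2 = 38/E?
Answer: 10192/15 ≈ 679.47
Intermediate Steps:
p(E) = -2 + 38/E
f(x) = (-10 + x)/(8*x) (f(x) = ((x - 10)/(x + x))/4 = ((-10 + x)/((2*x)))/4 = ((-10 + x)*(1/(2*x)))/4 = ((-10 + x)/(2*x))/4 = (-10 + x)/(8*x))
r(j) = j/26 (r(j) = j*(1/26) = j/26)
p(-30)/r(f(5)) = (-2 + 38/(-30))/((((⅛)*(-10 + 5)/5)/26)) = (-2 + 38*(-1/30))/((((⅛)*(⅕)*(-5))/26)) = (-2 - 19/15)/(((1/26)*(-⅛))) = -49/(15*(-1/208)) = -49/15*(-208) = 10192/15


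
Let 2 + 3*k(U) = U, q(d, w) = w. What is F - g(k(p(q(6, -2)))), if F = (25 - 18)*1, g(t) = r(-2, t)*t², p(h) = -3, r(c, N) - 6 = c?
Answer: -37/9 ≈ -4.1111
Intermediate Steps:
r(c, N) = 6 + c
k(U) = -⅔ + U/3
g(t) = 4*t² (g(t) = (6 - 2)*t² = 4*t²)
F = 7 (F = 7*1 = 7)
F - g(k(p(q(6, -2)))) = 7 - 4*(-⅔ + (⅓)*(-3))² = 7 - 4*(-⅔ - 1)² = 7 - 4*(-5/3)² = 7 - 4*25/9 = 7 - 1*100/9 = 7 - 100/9 = -37/9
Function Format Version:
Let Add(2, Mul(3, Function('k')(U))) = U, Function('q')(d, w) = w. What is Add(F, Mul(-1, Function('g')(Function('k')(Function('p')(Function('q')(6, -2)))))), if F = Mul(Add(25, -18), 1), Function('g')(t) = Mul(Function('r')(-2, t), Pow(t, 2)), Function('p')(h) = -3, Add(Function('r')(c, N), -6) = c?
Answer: Rational(-37, 9) ≈ -4.1111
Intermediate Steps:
Function('r')(c, N) = Add(6, c)
Function('k')(U) = Add(Rational(-2, 3), Mul(Rational(1, 3), U))
Function('g')(t) = Mul(4, Pow(t, 2)) (Function('g')(t) = Mul(Add(6, -2), Pow(t, 2)) = Mul(4, Pow(t, 2)))
F = 7 (F = Mul(7, 1) = 7)
Add(F, Mul(-1, Function('g')(Function('k')(Function('p')(Function('q')(6, -2)))))) = Add(7, Mul(-1, Mul(4, Pow(Add(Rational(-2, 3), Mul(Rational(1, 3), -3)), 2)))) = Add(7, Mul(-1, Mul(4, Pow(Add(Rational(-2, 3), -1), 2)))) = Add(7, Mul(-1, Mul(4, Pow(Rational(-5, 3), 2)))) = Add(7, Mul(-1, Mul(4, Rational(25, 9)))) = Add(7, Mul(-1, Rational(100, 9))) = Add(7, Rational(-100, 9)) = Rational(-37, 9)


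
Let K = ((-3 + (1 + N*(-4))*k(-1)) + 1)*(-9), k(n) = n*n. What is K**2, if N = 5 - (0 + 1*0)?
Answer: 35721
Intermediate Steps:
k(n) = n**2
N = 5 (N = 5 - (0 + 0) = 5 - 1*0 = 5 + 0 = 5)
K = 189 (K = ((-3 + (1 + 5*(-4))*(-1)**2) + 1)*(-9) = ((-3 + (1 - 20)*1) + 1)*(-9) = ((-3 - 19*1) + 1)*(-9) = ((-3 - 19) + 1)*(-9) = (-22 + 1)*(-9) = -21*(-9) = 189)
K**2 = 189**2 = 35721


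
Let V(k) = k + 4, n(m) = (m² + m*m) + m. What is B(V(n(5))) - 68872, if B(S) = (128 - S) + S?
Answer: -68744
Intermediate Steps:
n(m) = m + 2*m² (n(m) = (m² + m²) + m = 2*m² + m = m + 2*m²)
V(k) = 4 + k
B(S) = 128
B(V(n(5))) - 68872 = 128 - 68872 = -68744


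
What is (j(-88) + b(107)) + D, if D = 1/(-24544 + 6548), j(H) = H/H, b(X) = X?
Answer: 1943567/17996 ≈ 108.00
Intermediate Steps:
j(H) = 1
D = -1/17996 (D = 1/(-17996) = -1/17996 ≈ -5.5568e-5)
(j(-88) + b(107)) + D = (1 + 107) - 1/17996 = 108 - 1/17996 = 1943567/17996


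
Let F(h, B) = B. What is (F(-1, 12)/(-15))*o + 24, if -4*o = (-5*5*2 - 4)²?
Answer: 3036/5 ≈ 607.20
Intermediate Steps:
o = -729 (o = -(-5*5*2 - 4)²/4 = -(-25*2 - 4)²/4 = -(-50 - 4)²/4 = -¼*(-54)² = -¼*2916 = -729)
(F(-1, 12)/(-15))*o + 24 = (12/(-15))*(-729) + 24 = (12*(-1/15))*(-729) + 24 = -⅘*(-729) + 24 = 2916/5 + 24 = 3036/5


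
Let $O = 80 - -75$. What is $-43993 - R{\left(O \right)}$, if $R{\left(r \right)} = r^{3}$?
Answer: $-3767868$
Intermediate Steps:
$O = 155$ ($O = 80 + 75 = 155$)
$-43993 - R{\left(O \right)} = -43993 - 155^{3} = -43993 - 3723875 = -3767868$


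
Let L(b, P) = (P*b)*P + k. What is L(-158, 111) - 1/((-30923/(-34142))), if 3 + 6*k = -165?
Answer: -60199260700/30923 ≈ -1.9467e+6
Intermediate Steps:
k = -28 (k = -½ + (⅙)*(-165) = -½ - 55/2 = -28)
L(b, P) = -28 + b*P² (L(b, P) = (P*b)*P - 28 = b*P² - 28 = -28 + b*P²)
L(-158, 111) - 1/((-30923/(-34142))) = (-28 - 158*111²) - 1/((-30923/(-34142))) = (-28 - 158*12321) - 1/((-30923*(-1/34142))) = (-28 - 1946718) - 1/30923/34142 = -1946746 - 1*34142/30923 = -1946746 - 34142/30923 = -60199260700/30923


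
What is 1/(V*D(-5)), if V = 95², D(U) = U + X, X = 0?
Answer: -1/45125 ≈ -2.2161e-5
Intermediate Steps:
D(U) = U (D(U) = U + 0 = U)
V = 9025
1/(V*D(-5)) = 1/(9025*(-5)) = 1/(-45125) = -1/45125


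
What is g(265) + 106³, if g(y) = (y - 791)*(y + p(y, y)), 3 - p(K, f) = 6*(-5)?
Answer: 1034268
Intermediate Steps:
p(K, f) = 33 (p(K, f) = 3 - 6*(-5) = 3 - 1*(-30) = 3 + 30 = 33)
g(y) = (-791 + y)*(33 + y) (g(y) = (y - 791)*(y + 33) = (-791 + y)*(33 + y))
g(265) + 106³ = (-26103 + 265² - 758*265) + 106³ = (-26103 + 70225 - 200870) + 1191016 = -156748 + 1191016 = 1034268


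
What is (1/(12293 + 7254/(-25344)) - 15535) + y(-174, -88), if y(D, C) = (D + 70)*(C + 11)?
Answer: -130278375899/17308141 ≈ -7527.0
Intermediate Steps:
y(D, C) = (11 + C)*(70 + D) (y(D, C) = (70 + D)*(11 + C) = (11 + C)*(70 + D))
(1/(12293 + 7254/(-25344)) - 15535) + y(-174, -88) = (1/(12293 + 7254/(-25344)) - 15535) + (770 + 11*(-174) + 70*(-88) - 88*(-174)) = (1/(12293 + 7254*(-1/25344)) - 15535) + (770 - 1914 - 6160 + 15312) = (1/(12293 - 403/1408) - 15535) + 8008 = (1/(17308141/1408) - 15535) + 8008 = (1408/17308141 - 15535) + 8008 = -268881969027/17308141 + 8008 = -130278375899/17308141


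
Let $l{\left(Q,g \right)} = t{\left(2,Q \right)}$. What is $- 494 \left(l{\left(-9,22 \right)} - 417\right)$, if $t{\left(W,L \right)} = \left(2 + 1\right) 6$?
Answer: $197106$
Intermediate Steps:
$t{\left(W,L \right)} = 18$ ($t{\left(W,L \right)} = 3 \cdot 6 = 18$)
$l{\left(Q,g \right)} = 18$
$- 494 \left(l{\left(-9,22 \right)} - 417\right) = - 494 \left(18 - 417\right) = \left(-494\right) \left(-399\right) = 197106$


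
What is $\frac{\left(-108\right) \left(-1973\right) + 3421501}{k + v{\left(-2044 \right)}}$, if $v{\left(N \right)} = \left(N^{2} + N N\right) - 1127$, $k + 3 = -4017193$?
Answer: $\frac{3634585}{4337549} \approx 0.83794$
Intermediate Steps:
$k = -4017196$ ($k = -3 - 4017193 = -4017196$)
$v{\left(N \right)} = -1127 + 2 N^{2}$ ($v{\left(N \right)} = \left(N^{2} + N^{2}\right) - 1127 = 2 N^{2} - 1127 = -1127 + 2 N^{2}$)
$\frac{\left(-108\right) \left(-1973\right) + 3421501}{k + v{\left(-2044 \right)}} = \frac{\left(-108\right) \left(-1973\right) + 3421501}{-4017196 - \left(1127 - 2 \left(-2044\right)^{2}\right)} = \frac{213084 + 3421501}{-4017196 + \left(-1127 + 2 \cdot 4177936\right)} = \frac{3634585}{-4017196 + \left(-1127 + 8355872\right)} = \frac{3634585}{-4017196 + 8354745} = \frac{3634585}{4337549}$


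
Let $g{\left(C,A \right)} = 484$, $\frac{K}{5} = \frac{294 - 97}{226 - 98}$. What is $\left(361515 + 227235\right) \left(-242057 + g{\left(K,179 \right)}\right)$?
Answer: $-142226103750$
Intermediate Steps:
$K = \frac{985}{128}$ ($K = 5 \frac{294 - 97}{226 - 98} = 5 \cdot \frac{197}{128} = \frac{985}{128} \approx 7.6953$)
$\left(361515 + 227235\right) \left(-242057 + g{\left(K,179 \right)}\right) = \left(361515 + 227235\right) \left(-242057 + 484\right) = 588750 \left(-241573\right) = -142226103750$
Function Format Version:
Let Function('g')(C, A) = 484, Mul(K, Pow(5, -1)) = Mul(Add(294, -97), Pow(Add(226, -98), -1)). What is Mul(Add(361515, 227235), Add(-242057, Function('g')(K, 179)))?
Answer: -142226103750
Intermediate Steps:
K = Rational(985, 128) (K = Mul(5, Mul(Add(294, -97), Pow(Add(226, -98), -1))) = Mul(5, Mul(197, Pow(128, -1))) = Mul(5, Mul(197, Rational(1, 128))) = Mul(5, Rational(197, 128)) = Rational(985, 128) ≈ 7.6953)
Mul(Add(361515, 227235), Add(-242057, Function('g')(K, 179))) = Mul(Add(361515, 227235), Add(-242057, 484)) = Mul(588750, -241573) = -142226103750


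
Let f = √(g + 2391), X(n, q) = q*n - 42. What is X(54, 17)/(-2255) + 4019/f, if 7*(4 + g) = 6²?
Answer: -876/2255 + 4019*√117215/16745 ≈ 81.784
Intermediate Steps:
g = 8/7 (g = -4 + (⅐)*6² = -4 + (⅐)*36 = -4 + 36/7 = 8/7 ≈ 1.1429)
X(n, q) = -42 + n*q (X(n, q) = n*q - 42 = -42 + n*q)
f = √117215/7 (f = √(8/7 + 2391) = √(16745/7) = √117215/7 ≈ 48.910)
X(54, 17)/(-2255) + 4019/f = (-42 + 54*17)/(-2255) + 4019/((√117215/7)) = (-42 + 918)*(-1/2255) + 4019*(√117215/16745) = 876*(-1/2255) + 4019*√117215/16745 = -876/2255 + 4019*√117215/16745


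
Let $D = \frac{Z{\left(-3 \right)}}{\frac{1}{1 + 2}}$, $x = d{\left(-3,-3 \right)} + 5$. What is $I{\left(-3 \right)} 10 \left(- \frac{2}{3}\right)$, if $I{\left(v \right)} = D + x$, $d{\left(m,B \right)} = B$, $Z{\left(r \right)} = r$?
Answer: $\frac{140}{3} \approx 46.667$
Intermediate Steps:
$x = 2$ ($x = -3 + 5 = 2$)
$D = -9$ ($D = - \frac{3}{\frac{1}{1 + 2}} = - \frac{3}{\frac{1}{3}} = - 3 \frac{1}{\frac{1}{3}} = \left(-3\right) 3 = -9$)
$I{\left(v \right)} = -7$ ($I{\left(v \right)} = -9 + 2 = -7$)
$I{\left(-3 \right)} 10 \left(- \frac{2}{3}\right) = \left(-7\right) 10 \left(- \frac{2}{3}\right) = - 70 \left(\left(-2\right) \frac{1}{3}\right) = \left(-70\right) \left(- \frac{2}{3}\right) = \frac{140}{3}$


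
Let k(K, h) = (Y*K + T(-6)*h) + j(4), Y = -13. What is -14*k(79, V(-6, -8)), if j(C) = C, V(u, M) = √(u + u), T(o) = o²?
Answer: 14322 - 1008*I*√3 ≈ 14322.0 - 1745.9*I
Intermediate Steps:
V(u, M) = √2*√u (V(u, M) = √(2*u) = √2*√u)
k(K, h) = 4 - 13*K + 36*h (k(K, h) = (-13*K + (-6)²*h) + 4 = (-13*K + 36*h) + 4 = 4 - 13*K + 36*h)
-14*k(79, V(-6, -8)) = -14*(4 - 13*79 + 36*(√2*√(-6))) = -14*(4 - 1027 + 36*(√2*(I*√6))) = -14*(4 - 1027 + 36*(2*I*√3)) = -14*(4 - 1027 + 72*I*√3) = -14*(-1023 + 72*I*√3) = 14322 - 1008*I*√3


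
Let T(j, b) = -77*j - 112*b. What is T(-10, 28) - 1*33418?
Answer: -35784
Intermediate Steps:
T(j, b) = -112*b - 77*j
T(-10, 28) - 1*33418 = (-112*28 - 77*(-10)) - 1*33418 = (-3136 + 770) - 33418 = -2366 - 33418 = -35784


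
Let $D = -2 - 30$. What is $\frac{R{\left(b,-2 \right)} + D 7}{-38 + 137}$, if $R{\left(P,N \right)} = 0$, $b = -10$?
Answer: $- \frac{224}{99} \approx -2.2626$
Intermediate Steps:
$D = -32$ ($D = -2 - 30 = -32$)
$\frac{R{\left(b,-2 \right)} + D 7}{-38 + 137} = \frac{0 - 224}{-38 + 137} = \frac{0 - 224}{99} = \left(-224\right) \frac{1}{99} = - \frac{224}{99}$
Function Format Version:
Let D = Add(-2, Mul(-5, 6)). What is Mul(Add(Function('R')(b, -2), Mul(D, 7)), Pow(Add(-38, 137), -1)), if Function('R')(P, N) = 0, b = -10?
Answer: Rational(-224, 99) ≈ -2.2626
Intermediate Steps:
D = -32 (D = Add(-2, -30) = -32)
Mul(Add(Function('R')(b, -2), Mul(D, 7)), Pow(Add(-38, 137), -1)) = Mul(Add(0, Mul(-32, 7)), Pow(Add(-38, 137), -1)) = Mul(Add(0, -224), Pow(99, -1)) = Mul(-224, Rational(1, 99)) = Rational(-224, 99)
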